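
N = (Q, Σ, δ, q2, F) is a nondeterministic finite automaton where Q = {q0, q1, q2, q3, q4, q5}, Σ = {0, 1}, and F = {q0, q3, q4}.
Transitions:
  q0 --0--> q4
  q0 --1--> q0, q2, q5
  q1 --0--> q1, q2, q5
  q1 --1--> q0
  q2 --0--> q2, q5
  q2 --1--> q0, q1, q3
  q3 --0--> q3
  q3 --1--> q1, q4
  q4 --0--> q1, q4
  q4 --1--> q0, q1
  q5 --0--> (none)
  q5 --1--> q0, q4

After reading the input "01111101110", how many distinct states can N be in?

Start: {q2}
read 0: {q2, q5}
read 1: {q0, q1, q3, q4}
read 1: {q0, q1, q2, q4, q5}
read 1: {q0, q1, q2, q3, q4, q5}
read 1: {q0, q1, q2, q3, q4, q5}
read 1: {q0, q1, q2, q3, q4, q5}
read 0: {q1, q2, q3, q4, q5}
read 1: {q0, q1, q3, q4}
read 1: {q0, q1, q2, q4, q5}
read 1: {q0, q1, q2, q3, q4, q5}
read 0: {q1, q2, q3, q4, q5}
Final reachable set {q1, q2, q3, q4, q5} has 5 states.

5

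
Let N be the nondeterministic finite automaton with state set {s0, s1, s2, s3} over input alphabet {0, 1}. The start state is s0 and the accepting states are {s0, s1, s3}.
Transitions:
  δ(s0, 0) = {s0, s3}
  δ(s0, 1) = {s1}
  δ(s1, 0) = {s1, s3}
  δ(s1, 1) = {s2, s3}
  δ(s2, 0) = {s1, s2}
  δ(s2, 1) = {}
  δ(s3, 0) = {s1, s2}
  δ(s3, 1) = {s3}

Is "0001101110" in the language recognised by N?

accepted

Start: {s0}
read 0: {s0, s3}
read 0: {s0, s1, s2, s3}
read 0: {s0, s1, s2, s3}
read 1: {s1, s2, s3}
read 1: {s2, s3}
read 0: {s1, s2}
read 1: {s2, s3}
read 1: {s3}
read 1: {s3}
read 0: {s1, s2}
Reachable ∩ accepting = {s1} — nonempty.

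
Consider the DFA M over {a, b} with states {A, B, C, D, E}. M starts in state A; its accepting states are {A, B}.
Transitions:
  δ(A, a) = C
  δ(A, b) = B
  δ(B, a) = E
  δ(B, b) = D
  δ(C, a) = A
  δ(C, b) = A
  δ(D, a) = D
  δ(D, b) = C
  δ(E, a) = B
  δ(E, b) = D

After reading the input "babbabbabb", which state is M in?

A

A --b--> B
B --a--> E
E --b--> D
D --b--> C
C --a--> A
A --b--> B
B --b--> D
D --a--> D
D --b--> C
C --b--> A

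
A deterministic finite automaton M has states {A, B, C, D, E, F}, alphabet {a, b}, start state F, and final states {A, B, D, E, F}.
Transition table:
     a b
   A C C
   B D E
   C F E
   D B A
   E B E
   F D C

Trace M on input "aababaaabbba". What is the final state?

B

F --a--> D
D --a--> B
B --b--> E
E --a--> B
B --b--> E
E --a--> B
B --a--> D
D --a--> B
B --b--> E
E --b--> E
E --b--> E
E --a--> B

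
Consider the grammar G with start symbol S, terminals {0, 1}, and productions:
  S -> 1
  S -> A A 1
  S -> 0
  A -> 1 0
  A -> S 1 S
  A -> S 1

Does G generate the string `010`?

no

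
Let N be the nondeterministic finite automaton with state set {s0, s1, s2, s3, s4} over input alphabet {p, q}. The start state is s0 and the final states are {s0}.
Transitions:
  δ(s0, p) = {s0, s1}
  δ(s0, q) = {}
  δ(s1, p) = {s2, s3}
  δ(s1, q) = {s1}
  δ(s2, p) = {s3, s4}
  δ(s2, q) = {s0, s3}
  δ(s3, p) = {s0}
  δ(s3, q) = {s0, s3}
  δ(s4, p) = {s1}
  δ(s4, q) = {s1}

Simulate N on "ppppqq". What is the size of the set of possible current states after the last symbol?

3

Start: {s0}
read p: {s0, s1}
read p: {s0, s1, s2, s3}
read p: {s0, s1, s2, s3, s4}
read p: {s0, s1, s2, s3, s4}
read q: {s0, s1, s3}
read q: {s0, s1, s3}
Final reachable set {s0, s1, s3} has 3 states.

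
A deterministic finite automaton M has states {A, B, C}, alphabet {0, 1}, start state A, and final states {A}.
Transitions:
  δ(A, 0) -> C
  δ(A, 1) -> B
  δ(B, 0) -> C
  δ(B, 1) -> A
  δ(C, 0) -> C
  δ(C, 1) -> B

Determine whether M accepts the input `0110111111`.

accepted

A --0--> C
C --1--> B
B --1--> A
A --0--> C
C --1--> B
B --1--> A
A --1--> B
B --1--> A
A --1--> B
B --1--> A
End in state A, which is an accepting state.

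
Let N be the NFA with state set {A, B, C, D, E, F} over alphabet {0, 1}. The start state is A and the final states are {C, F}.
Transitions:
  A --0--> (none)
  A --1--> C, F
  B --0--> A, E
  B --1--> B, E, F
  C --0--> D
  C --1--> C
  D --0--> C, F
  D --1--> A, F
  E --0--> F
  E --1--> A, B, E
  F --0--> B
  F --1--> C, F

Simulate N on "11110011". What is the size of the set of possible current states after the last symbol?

Start: {A}
read 1: {C, F}
read 1: {C, F}
read 1: {C, F}
read 1: {C, F}
read 0: {B, D}
read 0: {A, C, E, F}
read 1: {A, B, C, E, F}
read 1: {A, B, C, E, F}
Final reachable set {A, B, C, E, F} has 5 states.

5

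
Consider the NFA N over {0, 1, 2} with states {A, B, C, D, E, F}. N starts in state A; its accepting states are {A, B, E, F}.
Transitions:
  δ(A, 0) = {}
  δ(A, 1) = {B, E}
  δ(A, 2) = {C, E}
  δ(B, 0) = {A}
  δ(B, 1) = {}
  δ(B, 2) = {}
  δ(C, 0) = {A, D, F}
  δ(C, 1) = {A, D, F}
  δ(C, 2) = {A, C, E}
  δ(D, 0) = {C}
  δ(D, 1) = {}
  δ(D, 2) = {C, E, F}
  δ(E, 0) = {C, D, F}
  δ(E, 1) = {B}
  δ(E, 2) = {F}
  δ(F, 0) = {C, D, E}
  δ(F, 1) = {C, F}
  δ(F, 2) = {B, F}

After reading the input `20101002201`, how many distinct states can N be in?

Start: {A}
read 2: {C, E}
read 0: {A, C, D, F}
read 1: {A, B, C, D, E, F}
read 0: {A, C, D, E, F}
read 1: {A, B, C, D, E, F}
read 0: {A, C, D, E, F}
read 0: {A, C, D, E, F}
read 2: {A, B, C, E, F}
read 2: {A, B, C, E, F}
read 0: {A, C, D, E, F}
read 1: {A, B, C, D, E, F}
Final reachable set {A, B, C, D, E, F} has 6 states.

6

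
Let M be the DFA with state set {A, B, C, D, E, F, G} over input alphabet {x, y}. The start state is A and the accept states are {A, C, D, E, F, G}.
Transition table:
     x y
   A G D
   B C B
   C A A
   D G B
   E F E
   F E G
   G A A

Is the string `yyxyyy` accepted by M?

A --y--> D
D --y--> B
B --x--> C
C --y--> A
A --y--> D
D --y--> B
End in state B, which is not an accepting state.

rejected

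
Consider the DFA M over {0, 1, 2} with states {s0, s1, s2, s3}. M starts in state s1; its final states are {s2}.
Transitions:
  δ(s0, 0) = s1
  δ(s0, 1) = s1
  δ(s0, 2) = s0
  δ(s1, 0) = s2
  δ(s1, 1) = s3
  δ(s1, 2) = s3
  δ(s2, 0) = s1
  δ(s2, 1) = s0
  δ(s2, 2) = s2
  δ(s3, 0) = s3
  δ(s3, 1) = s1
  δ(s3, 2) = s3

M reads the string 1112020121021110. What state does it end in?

s1 --1--> s3
s3 --1--> s1
s1 --1--> s3
s3 --2--> s3
s3 --0--> s3
s3 --2--> s3
s3 --0--> s3
s3 --1--> s1
s1 --2--> s3
s3 --1--> s1
s1 --0--> s2
s2 --2--> s2
s2 --1--> s0
s0 --1--> s1
s1 --1--> s3
s3 --0--> s3

s3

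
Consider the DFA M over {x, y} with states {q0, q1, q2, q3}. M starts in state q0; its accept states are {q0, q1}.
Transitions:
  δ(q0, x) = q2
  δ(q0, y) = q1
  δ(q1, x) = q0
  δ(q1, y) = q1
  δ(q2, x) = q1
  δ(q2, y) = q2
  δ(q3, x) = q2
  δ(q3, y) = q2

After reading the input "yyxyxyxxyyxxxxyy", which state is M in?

q1

q0 --y--> q1
q1 --y--> q1
q1 --x--> q0
q0 --y--> q1
q1 --x--> q0
q0 --y--> q1
q1 --x--> q0
q0 --x--> q2
q2 --y--> q2
q2 --y--> q2
q2 --x--> q1
q1 --x--> q0
q0 --x--> q2
q2 --x--> q1
q1 --y--> q1
q1 --y--> q1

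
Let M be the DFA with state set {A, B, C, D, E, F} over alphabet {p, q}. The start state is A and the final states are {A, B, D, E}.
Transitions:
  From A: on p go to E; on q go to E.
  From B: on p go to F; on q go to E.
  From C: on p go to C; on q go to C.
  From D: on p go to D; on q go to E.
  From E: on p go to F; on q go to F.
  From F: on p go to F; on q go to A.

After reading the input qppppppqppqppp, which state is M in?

F

A --q--> E
E --p--> F
F --p--> F
F --p--> F
F --p--> F
F --p--> F
F --p--> F
F --q--> A
A --p--> E
E --p--> F
F --q--> A
A --p--> E
E --p--> F
F --p--> F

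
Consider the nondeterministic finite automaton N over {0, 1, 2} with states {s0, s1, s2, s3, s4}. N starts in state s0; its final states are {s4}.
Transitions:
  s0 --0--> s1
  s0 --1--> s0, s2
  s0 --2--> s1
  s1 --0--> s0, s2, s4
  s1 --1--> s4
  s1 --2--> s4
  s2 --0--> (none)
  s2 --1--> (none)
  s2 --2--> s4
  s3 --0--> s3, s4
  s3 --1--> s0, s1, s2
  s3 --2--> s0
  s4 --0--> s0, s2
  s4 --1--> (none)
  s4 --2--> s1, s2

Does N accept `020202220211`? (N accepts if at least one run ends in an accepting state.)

Start: {s0}
read 0: {s1}
read 2: {s4}
read 0: {s0, s2}
read 2: {s1, s4}
read 0: {s0, s2, s4}
read 2: {s1, s2, s4}
read 2: {s1, s2, s4}
read 2: {s1, s2, s4}
read 0: {s0, s2, s4}
read 2: {s1, s2, s4}
read 1: {s4}
read 1: {}
Reachable ∩ accepting = {} — empty.

rejected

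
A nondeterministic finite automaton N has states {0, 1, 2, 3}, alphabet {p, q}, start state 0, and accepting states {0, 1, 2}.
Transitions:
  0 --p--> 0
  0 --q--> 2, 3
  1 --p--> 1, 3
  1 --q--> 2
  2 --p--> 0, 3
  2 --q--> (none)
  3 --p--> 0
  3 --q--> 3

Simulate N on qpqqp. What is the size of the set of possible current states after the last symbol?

Start: {0}
read q: {2, 3}
read p: {0, 3}
read q: {2, 3}
read q: {3}
read p: {0}
Final reachable set {0} has 1 state.

1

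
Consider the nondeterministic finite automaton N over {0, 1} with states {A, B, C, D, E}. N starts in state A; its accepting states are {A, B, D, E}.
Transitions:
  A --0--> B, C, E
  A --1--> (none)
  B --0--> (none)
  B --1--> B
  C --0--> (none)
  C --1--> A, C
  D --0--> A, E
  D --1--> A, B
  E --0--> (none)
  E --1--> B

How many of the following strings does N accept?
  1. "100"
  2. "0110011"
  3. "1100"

0

"100": rejected
"0110011": rejected
"1100": rejected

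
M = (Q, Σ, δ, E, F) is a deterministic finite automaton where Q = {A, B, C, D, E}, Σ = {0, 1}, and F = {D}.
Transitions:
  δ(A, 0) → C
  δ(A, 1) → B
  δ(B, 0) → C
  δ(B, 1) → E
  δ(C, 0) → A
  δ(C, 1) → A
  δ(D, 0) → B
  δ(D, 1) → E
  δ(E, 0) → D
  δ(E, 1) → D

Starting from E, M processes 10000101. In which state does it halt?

A

E --1--> D
D --0--> B
B --0--> C
C --0--> A
A --0--> C
C --1--> A
A --0--> C
C --1--> A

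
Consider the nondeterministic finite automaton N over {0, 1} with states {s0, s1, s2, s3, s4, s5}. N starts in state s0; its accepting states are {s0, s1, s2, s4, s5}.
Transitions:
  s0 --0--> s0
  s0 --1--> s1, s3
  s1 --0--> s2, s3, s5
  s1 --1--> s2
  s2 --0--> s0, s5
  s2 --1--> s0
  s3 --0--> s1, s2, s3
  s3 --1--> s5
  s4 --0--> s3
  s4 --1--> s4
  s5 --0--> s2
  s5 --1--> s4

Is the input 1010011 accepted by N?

Start: {s0}
read 1: {s1, s3}
read 0: {s1, s2, s3, s5}
read 1: {s0, s2, s4, s5}
read 0: {s0, s2, s3, s5}
read 0: {s0, s1, s2, s3, s5}
read 1: {s0, s1, s2, s3, s4, s5}
read 1: {s0, s1, s2, s3, s4, s5}
Reachable ∩ accepting = {s0, s1, s2, s4, s5} — nonempty.

accepted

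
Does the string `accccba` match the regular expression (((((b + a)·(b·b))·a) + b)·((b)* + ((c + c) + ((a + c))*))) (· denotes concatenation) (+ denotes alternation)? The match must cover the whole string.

no

No split of accccba into u·v has ((((b+a)·(b·b))·a)+b) matching u and ((b)*+((c+c)+((a+c))*)) matching v.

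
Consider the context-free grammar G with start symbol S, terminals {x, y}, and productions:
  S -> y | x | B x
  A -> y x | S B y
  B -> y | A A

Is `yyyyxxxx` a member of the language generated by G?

no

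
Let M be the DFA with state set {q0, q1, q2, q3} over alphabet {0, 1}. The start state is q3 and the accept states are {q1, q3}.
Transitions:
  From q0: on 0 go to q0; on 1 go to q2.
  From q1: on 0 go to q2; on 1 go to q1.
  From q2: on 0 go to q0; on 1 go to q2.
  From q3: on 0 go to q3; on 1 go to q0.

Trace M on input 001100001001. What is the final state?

q2

q3 --0--> q3
q3 --0--> q3
q3 --1--> q0
q0 --1--> q2
q2 --0--> q0
q0 --0--> q0
q0 --0--> q0
q0 --0--> q0
q0 --1--> q2
q2 --0--> q0
q0 --0--> q0
q0 --1--> q2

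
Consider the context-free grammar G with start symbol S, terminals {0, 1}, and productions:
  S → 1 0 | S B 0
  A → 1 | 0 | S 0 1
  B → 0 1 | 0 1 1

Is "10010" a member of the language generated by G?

yes

S ⇒ SB0 ⇒ 10B0 ⇒ 10010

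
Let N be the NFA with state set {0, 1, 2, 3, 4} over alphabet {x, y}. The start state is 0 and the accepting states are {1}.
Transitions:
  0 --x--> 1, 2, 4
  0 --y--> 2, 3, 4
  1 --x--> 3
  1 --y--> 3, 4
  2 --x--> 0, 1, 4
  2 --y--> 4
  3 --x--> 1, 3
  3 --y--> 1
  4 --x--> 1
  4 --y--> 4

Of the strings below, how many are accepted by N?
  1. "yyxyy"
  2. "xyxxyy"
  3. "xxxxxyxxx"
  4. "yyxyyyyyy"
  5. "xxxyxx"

"yyxyy": accepted
"xyxxyy": accepted
"xxxxxyxxx": accepted
"yyxyyyyyy": accepted
"xxxyxx": accepted

5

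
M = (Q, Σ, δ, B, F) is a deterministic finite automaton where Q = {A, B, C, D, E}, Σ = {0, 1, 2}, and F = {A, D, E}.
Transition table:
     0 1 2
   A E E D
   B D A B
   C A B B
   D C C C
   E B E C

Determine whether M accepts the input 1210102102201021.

B --1--> A
A --2--> D
D --1--> C
C --0--> A
A --1--> E
E --0--> B
B --2--> B
B --1--> A
A --0--> E
E --2--> C
C --2--> B
B --0--> D
D --1--> C
C --0--> A
A --2--> D
D --1--> C
End in state C, which is not an accepting state.

rejected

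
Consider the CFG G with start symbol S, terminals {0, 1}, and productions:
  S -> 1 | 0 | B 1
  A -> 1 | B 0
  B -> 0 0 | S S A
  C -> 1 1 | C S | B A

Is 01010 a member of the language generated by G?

no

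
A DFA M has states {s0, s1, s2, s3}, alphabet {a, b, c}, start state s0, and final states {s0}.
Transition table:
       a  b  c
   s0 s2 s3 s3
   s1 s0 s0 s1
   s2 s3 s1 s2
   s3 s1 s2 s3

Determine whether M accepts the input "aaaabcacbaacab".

s0 --a--> s2
s2 --a--> s3
s3 --a--> s1
s1 --a--> s0
s0 --b--> s3
s3 --c--> s3
s3 --a--> s1
s1 --c--> s1
s1 --b--> s0
s0 --a--> s2
s2 --a--> s3
s3 --c--> s3
s3 --a--> s1
s1 --b--> s0
End in state s0, which is an accepting state.

accepted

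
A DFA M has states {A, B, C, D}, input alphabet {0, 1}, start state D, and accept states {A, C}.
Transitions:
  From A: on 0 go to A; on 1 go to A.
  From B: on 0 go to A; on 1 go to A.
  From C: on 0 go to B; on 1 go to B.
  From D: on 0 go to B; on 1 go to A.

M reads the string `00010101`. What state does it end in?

D --0--> B
B --0--> A
A --0--> A
A --1--> A
A --0--> A
A --1--> A
A --0--> A
A --1--> A

A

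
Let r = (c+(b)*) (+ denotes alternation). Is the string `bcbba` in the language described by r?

no

Neither c nor (b)* matches bcbba.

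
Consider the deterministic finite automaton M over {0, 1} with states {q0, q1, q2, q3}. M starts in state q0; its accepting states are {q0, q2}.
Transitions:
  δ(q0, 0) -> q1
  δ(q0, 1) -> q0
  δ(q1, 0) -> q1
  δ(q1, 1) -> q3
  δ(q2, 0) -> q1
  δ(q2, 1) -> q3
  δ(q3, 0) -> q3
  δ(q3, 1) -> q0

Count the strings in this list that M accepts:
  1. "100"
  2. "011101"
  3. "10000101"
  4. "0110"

1

"100": rejected
"011101": rejected
"10000101": accepted
"0110": rejected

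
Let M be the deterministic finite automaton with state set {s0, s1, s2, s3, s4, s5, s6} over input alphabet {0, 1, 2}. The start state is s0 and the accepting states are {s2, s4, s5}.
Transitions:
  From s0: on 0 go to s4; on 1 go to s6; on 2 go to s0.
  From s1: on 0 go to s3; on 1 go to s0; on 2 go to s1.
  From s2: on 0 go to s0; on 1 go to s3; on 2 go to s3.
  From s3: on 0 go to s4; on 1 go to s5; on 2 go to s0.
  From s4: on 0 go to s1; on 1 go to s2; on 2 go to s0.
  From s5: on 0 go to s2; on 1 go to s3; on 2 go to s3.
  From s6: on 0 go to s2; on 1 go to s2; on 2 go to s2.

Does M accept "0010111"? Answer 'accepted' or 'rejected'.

accepted

s0 --0--> s4
s4 --0--> s1
s1 --1--> s0
s0 --0--> s4
s4 --1--> s2
s2 --1--> s3
s3 --1--> s5
End in state s5, which is an accepting state.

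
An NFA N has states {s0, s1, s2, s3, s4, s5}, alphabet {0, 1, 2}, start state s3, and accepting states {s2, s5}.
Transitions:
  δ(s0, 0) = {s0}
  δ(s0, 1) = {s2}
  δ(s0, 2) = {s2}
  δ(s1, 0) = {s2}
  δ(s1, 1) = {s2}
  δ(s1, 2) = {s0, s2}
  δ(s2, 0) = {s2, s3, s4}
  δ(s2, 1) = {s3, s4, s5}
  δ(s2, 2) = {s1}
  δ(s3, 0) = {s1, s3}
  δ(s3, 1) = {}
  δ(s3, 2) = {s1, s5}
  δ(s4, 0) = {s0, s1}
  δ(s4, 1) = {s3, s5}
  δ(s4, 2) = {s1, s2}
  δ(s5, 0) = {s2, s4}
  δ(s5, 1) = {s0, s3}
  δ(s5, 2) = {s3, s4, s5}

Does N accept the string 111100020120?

rejected

Start: {s3}
read 1: {}
The reachable set is empty and stays empty for the remaining 11 symbols.
Reachable ∩ accepting = {} — empty.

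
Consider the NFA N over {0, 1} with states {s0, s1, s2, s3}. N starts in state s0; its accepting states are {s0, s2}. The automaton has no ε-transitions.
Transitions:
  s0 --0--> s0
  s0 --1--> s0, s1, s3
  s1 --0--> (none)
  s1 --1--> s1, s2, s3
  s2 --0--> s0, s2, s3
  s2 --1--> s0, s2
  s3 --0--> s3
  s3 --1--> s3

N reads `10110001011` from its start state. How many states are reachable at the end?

4

Start: {s0}
read 1: {s0, s1, s3}
read 0: {s0, s3}
read 1: {s0, s1, s3}
read 1: {s0, s1, s2, s3}
read 0: {s0, s2, s3}
read 0: {s0, s2, s3}
read 0: {s0, s2, s3}
read 1: {s0, s1, s2, s3}
read 0: {s0, s2, s3}
read 1: {s0, s1, s2, s3}
read 1: {s0, s1, s2, s3}
Final reachable set {s0, s1, s2, s3} has 4 states.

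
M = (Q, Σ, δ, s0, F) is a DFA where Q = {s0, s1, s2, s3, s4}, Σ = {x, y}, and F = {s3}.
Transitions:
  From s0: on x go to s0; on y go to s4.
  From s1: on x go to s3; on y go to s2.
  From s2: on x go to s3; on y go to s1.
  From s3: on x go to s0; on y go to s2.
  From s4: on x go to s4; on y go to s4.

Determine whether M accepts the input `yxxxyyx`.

s0 --y--> s4
s4 --x--> s4
s4 --x--> s4
s4 --x--> s4
s4 --y--> s4
s4 --y--> s4
s4 --x--> s4
End in state s4, which is not an accepting state.

rejected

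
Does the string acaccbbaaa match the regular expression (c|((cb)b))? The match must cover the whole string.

no

Neither c nor ((cb)b) matches acaccbbaaa.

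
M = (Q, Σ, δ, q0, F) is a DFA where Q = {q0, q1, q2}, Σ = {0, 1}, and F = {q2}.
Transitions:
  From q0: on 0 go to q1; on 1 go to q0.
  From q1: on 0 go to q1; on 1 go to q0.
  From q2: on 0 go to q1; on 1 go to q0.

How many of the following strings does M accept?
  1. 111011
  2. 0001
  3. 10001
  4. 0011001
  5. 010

0

111011: rejected
0001: rejected
10001: rejected
0011001: rejected
010: rejected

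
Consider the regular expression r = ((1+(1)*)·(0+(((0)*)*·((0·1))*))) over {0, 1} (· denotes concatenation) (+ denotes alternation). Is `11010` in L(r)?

no

No split of 11010 into u·v has (1+(1)*) matching u and (0+(((0)*)*·((0·1))*)) matching v.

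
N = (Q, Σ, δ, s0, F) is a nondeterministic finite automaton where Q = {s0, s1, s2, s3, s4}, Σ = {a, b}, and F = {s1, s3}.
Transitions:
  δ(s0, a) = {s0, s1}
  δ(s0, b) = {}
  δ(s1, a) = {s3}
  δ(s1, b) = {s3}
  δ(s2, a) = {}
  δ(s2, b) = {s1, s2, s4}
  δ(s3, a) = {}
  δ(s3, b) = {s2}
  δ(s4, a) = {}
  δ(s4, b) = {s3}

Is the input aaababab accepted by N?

rejected

Start: {s0}
read a: {s0, s1}
read a: {s0, s1, s3}
read a: {s0, s1, s3}
read b: {s2, s3}
read a: {}
The reachable set is empty and stays empty for the remaining 3 symbols.
Reachable ∩ accepting = {} — empty.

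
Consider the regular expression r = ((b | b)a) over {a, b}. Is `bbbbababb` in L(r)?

no

No split of bbbbababb into u·v has (b|b) matching u and a matching v.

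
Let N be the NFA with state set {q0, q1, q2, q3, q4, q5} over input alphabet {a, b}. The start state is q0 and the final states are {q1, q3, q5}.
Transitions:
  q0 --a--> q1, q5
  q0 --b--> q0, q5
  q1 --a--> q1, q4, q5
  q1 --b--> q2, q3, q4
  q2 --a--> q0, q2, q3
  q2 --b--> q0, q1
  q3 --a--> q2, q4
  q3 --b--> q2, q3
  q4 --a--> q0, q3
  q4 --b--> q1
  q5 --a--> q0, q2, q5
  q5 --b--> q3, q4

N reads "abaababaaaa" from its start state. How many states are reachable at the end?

Start: {q0}
read a: {q1, q5}
read b: {q2, q3, q4}
read a: {q0, q2, q3, q4}
read a: {q0, q1, q2, q3, q4, q5}
read b: {q0, q1, q2, q3, q4, q5}
read a: {q0, q1, q2, q3, q4, q5}
read b: {q0, q1, q2, q3, q4, q5}
read a: {q0, q1, q2, q3, q4, q5}
read a: {q0, q1, q2, q3, q4, q5}
read a: {q0, q1, q2, q3, q4, q5}
read a: {q0, q1, q2, q3, q4, q5}
Final reachable set {q0, q1, q2, q3, q4, q5} has 6 states.

6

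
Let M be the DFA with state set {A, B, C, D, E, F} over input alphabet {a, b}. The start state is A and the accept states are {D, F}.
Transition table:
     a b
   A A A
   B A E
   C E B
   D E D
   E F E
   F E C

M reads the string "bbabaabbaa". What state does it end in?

A --b--> A
A --b--> A
A --a--> A
A --b--> A
A --a--> A
A --a--> A
A --b--> A
A --b--> A
A --a--> A
A --a--> A

A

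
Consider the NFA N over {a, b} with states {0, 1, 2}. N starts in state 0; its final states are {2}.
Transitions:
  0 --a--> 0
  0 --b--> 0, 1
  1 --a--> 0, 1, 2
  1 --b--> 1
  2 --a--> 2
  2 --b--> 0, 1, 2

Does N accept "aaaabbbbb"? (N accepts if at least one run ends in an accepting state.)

Start: {0}
read a: {0}
read a: {0}
read a: {0}
read a: {0}
read b: {0, 1}
read b: {0, 1}
read b: {0, 1}
read b: {0, 1}
read b: {0, 1}
Reachable ∩ accepting = {} — empty.

rejected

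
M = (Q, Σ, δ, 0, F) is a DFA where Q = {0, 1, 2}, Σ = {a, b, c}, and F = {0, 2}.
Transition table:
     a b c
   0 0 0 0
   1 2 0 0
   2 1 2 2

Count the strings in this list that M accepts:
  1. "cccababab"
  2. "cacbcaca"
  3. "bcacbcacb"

3

"cccababab": accepted
"cacbcaca": accepted
"bcacbcacb": accepted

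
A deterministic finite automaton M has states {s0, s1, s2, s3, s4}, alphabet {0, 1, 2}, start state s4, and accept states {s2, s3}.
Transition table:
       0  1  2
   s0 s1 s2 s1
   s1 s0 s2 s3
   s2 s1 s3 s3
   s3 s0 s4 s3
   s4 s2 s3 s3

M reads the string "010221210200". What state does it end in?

s4 --0--> s2
s2 --1--> s3
s3 --0--> s0
s0 --2--> s1
s1 --2--> s3
s3 --1--> s4
s4 --2--> s3
s3 --1--> s4
s4 --0--> s2
s2 --2--> s3
s3 --0--> s0
s0 --0--> s1

s1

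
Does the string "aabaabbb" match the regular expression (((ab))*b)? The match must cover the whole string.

no

No split of aabaabbb into u·v has ((ab))* matching u and b matching v.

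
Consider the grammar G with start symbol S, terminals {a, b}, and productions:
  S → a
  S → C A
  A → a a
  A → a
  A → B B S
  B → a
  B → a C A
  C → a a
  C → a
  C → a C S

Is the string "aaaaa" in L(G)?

S ⇒ CA ⇒ aCSA ⇒ aaaSA ⇒ aaaaA ⇒ aaaaa

yes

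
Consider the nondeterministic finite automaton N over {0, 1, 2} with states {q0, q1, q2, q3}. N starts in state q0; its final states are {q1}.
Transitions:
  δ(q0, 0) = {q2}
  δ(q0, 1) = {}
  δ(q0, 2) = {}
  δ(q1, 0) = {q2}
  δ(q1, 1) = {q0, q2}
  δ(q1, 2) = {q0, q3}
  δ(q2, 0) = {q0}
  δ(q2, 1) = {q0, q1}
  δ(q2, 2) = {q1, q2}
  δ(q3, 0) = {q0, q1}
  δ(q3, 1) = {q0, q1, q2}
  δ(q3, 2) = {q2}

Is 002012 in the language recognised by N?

rejected

Start: {q0}
read 0: {q2}
read 0: {q0}
read 2: {}
The reachable set is empty and stays empty for the remaining 3 symbols.
Reachable ∩ accepting = {} — empty.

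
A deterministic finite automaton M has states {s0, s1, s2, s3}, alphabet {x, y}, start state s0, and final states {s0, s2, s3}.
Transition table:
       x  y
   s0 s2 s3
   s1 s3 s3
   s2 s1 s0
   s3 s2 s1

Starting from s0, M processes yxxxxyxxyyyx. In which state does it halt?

s0 --y--> s3
s3 --x--> s2
s2 --x--> s1
s1 --x--> s3
s3 --x--> s2
s2 --y--> s0
s0 --x--> s2
s2 --x--> s1
s1 --y--> s3
s3 --y--> s1
s1 --y--> s3
s3 --x--> s2

s2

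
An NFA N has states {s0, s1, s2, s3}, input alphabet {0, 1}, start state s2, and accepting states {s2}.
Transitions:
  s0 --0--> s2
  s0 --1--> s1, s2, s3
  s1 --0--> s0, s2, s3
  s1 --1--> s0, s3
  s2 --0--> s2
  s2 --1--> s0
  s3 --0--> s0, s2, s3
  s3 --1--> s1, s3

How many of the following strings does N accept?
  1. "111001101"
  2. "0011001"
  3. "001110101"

3

"111001101": accepted
"0011001": accepted
"001110101": accepted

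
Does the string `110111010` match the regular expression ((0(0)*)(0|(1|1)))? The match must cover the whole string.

No split of 110111010 into u·v has (0(0)*) matching u and (0|(1|1)) matching v.

no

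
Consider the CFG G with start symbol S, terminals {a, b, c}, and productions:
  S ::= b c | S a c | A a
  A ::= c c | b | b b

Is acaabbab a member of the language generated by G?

no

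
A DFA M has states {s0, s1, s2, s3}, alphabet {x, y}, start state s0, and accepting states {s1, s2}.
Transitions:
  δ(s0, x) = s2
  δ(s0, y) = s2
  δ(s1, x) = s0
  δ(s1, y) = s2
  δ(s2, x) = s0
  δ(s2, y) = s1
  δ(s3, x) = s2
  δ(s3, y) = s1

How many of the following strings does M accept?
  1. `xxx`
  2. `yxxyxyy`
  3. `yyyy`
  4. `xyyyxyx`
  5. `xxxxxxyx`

`xxx`: accepted
`yxxyxyy`: accepted
`yyyy`: accepted
`xyyyxyx`: rejected
`xxxxxxyx`: rejected

3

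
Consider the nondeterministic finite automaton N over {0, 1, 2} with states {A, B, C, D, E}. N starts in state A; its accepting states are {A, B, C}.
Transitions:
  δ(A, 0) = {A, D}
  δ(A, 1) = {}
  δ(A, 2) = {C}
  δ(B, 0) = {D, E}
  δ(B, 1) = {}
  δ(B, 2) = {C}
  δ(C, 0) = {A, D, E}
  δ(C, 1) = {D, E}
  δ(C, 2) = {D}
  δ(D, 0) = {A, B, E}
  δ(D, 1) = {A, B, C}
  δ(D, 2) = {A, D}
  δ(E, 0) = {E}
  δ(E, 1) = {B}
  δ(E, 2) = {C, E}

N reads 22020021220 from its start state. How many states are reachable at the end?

Start: {A}
read 2: {C}
read 2: {D}
read 0: {A, B, E}
read 2: {C, E}
read 0: {A, D, E}
read 0: {A, B, D, E}
read 2: {A, C, D, E}
read 1: {A, B, C, D, E}
read 2: {A, C, D, E}
read 2: {A, C, D, E}
read 0: {A, B, D, E}
Final reachable set {A, B, D, E} has 4 states.

4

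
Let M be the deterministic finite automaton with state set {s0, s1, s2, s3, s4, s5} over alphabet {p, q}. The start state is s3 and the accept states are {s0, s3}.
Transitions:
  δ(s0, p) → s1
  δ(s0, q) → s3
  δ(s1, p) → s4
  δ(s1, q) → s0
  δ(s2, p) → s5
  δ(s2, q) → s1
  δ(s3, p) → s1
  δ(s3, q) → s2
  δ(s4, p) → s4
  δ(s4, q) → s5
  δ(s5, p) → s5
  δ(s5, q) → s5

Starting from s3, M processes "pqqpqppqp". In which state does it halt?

s3 --p--> s1
s1 --q--> s0
s0 --q--> s3
s3 --p--> s1
s1 --q--> s0
s0 --p--> s1
s1 --p--> s4
s4 --q--> s5
s5 --p--> s5

s5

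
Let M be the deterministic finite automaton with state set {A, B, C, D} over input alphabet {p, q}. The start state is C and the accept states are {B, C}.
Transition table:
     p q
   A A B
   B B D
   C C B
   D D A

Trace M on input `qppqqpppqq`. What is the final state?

C --q--> B
B --p--> B
B --p--> B
B --q--> D
D --q--> A
A --p--> A
A --p--> A
A --p--> A
A --q--> B
B --q--> D

D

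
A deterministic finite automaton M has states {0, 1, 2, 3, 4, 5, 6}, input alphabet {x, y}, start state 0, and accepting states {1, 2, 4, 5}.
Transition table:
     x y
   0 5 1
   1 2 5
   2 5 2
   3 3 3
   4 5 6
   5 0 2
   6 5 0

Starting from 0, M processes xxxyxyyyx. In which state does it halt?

5

0 --x--> 5
5 --x--> 0
0 --x--> 5
5 --y--> 2
2 --x--> 5
5 --y--> 2
2 --y--> 2
2 --y--> 2
2 --x--> 5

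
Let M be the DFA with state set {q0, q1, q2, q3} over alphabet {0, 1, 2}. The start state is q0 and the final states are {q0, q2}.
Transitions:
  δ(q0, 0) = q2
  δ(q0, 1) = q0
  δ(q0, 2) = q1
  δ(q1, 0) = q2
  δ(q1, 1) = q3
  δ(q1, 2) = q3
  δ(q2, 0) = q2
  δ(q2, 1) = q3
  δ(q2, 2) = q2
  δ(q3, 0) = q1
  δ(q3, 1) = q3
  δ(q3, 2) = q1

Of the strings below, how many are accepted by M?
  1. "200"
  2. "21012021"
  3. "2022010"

1

"200": accepted
"21012021": rejected
"2022010": rejected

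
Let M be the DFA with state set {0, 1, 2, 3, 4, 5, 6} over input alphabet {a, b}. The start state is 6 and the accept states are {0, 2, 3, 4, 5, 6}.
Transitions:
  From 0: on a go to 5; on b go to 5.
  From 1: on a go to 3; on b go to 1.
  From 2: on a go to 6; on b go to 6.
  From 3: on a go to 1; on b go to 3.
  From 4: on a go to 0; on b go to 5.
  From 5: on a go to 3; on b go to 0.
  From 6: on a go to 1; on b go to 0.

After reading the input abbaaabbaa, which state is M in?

6 --a--> 1
1 --b--> 1
1 --b--> 1
1 --a--> 3
3 --a--> 1
1 --a--> 3
3 --b--> 3
3 --b--> 3
3 --a--> 1
1 --a--> 3

3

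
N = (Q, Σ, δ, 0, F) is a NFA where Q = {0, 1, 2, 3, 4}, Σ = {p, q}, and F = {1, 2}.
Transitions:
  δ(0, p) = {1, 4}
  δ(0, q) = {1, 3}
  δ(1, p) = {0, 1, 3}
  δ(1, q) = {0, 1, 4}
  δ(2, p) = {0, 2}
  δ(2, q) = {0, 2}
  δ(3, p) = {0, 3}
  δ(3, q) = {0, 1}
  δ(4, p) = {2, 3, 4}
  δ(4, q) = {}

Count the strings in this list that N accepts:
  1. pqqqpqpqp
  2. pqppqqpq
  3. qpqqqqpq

pqqqpqpqp: accepted
pqppqqpq: accepted
qpqqqqpq: accepted

3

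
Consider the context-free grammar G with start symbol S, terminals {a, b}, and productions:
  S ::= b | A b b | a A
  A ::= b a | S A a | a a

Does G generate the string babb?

yes

S ⇒ Abb ⇒ babb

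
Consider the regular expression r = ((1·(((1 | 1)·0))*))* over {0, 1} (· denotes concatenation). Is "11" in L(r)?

yes

Split into 2 pieces 1 · 1; each matches (1·(((1|1)·0))*).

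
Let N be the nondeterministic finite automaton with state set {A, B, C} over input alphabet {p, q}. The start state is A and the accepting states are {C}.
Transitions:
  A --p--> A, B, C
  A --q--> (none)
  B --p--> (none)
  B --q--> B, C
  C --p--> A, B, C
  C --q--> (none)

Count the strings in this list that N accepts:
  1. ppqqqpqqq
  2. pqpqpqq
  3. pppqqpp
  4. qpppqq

ppqqqpqqq: accepted
pqpqpqq: accepted
pppqqpp: accepted
qpppqq: rejected

3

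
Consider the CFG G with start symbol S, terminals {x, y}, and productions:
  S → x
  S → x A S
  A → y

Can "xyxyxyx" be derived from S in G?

yes

S ⇒ xAS ⇒ xyS ⇒ xyxAS ⇒ xyxyS ⇒ xyxyxAS ⇒ xyxyxyS ⇒ xyxyxyx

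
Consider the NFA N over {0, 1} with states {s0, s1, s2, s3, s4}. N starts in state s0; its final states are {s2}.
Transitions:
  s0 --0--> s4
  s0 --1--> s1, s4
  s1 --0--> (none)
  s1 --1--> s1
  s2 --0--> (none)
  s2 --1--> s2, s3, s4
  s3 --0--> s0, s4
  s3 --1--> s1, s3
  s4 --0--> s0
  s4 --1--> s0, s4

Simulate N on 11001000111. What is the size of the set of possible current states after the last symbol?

Start: {s0}
read 1: {s1, s4}
read 1: {s0, s1, s4}
read 0: {s0, s4}
read 0: {s0, s4}
read 1: {s0, s1, s4}
read 0: {s0, s4}
read 0: {s0, s4}
read 0: {s0, s4}
read 1: {s0, s1, s4}
read 1: {s0, s1, s4}
read 1: {s0, s1, s4}
Final reachable set {s0, s1, s4} has 3 states.

3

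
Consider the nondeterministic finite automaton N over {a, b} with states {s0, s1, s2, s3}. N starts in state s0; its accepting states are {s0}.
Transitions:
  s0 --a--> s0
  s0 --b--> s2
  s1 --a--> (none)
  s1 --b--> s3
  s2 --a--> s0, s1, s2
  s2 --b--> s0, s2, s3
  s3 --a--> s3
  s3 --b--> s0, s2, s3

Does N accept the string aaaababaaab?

accepted

Start: {s0}
read a: {s0}
read a: {s0}
read a: {s0}
read a: {s0}
read b: {s2}
read a: {s0, s1, s2}
read b: {s0, s2, s3}
read a: {s0, s1, s2, s3}
read a: {s0, s1, s2, s3}
read a: {s0, s1, s2, s3}
read b: {s0, s2, s3}
Reachable ∩ accepting = {s0} — nonempty.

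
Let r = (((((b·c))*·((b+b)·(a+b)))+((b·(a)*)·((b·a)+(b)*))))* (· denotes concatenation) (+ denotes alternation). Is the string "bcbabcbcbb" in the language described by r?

yes

Split into 2 pieces bcba · bcbcbb; each matches ((((b·c))*·((b+b)·(a+b)))+((b·(a)*)·((b·a)+(b)*))).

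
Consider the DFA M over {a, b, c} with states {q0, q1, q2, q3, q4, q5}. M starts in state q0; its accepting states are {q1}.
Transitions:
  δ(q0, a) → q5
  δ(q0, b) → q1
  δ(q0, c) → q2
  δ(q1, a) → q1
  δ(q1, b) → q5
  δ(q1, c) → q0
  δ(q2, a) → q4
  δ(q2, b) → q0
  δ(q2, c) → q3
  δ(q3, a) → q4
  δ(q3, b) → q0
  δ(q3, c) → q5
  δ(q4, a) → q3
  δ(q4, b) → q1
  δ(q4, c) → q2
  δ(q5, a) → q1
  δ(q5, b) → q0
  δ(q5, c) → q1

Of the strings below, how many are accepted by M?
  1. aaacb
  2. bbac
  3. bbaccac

1

aaacb: accepted
bbac: rejected
bbaccac: rejected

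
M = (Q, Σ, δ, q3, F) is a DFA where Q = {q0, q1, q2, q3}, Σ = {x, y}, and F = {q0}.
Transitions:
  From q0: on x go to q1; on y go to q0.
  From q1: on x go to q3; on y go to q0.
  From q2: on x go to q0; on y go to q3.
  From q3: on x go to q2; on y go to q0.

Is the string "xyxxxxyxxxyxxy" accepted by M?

accepted

q3 --x--> q2
q2 --y--> q3
q3 --x--> q2
q2 --x--> q0
q0 --x--> q1
q1 --x--> q3
q3 --y--> q0
q0 --x--> q1
q1 --x--> q3
q3 --x--> q2
q2 --y--> q3
q3 --x--> q2
q2 --x--> q0
q0 --y--> q0
End in state q0, which is an accepting state.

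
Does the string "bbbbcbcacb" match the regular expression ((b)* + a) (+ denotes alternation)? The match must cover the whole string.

no

Neither (b)* nor a matches bbbbcbcacb.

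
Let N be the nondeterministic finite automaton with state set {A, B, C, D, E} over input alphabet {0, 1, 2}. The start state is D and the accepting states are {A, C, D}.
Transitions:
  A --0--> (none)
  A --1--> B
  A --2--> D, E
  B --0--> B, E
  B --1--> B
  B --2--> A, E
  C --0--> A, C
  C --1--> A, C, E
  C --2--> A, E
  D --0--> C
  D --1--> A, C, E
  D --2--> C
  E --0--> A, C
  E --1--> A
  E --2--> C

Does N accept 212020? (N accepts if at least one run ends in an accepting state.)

Start: {D}
read 2: {C}
read 1: {A, C, E}
read 2: {A, C, D, E}
read 0: {A, C}
read 2: {A, D, E}
read 0: {A, C}
Reachable ∩ accepting = {A, C} — nonempty.

accepted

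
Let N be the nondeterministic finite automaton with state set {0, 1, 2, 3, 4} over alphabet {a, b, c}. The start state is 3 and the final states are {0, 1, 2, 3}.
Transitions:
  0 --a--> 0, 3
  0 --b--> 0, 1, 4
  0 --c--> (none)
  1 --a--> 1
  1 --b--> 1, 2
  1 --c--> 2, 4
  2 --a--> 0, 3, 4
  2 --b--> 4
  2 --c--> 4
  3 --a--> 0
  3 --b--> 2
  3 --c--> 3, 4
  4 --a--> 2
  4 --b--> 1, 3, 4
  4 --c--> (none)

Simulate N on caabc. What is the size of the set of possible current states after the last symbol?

3

Start: {3}
read c: {3, 4}
read a: {0, 2}
read a: {0, 3, 4}
read b: {0, 1, 2, 3, 4}
read c: {2, 3, 4}
Final reachable set {2, 3, 4} has 3 states.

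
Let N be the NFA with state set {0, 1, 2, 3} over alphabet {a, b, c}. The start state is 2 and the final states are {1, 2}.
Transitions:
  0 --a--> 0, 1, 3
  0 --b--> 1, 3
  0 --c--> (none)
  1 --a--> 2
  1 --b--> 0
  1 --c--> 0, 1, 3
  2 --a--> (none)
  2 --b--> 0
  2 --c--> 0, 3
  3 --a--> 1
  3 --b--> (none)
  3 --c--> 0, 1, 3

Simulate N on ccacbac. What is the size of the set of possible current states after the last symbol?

3

Start: {2}
read c: {0, 3}
read c: {0, 1, 3}
read a: {0, 1, 2, 3}
read c: {0, 1, 3}
read b: {0, 1, 3}
read a: {0, 1, 2, 3}
read c: {0, 1, 3}
Final reachable set {0, 1, 3} has 3 states.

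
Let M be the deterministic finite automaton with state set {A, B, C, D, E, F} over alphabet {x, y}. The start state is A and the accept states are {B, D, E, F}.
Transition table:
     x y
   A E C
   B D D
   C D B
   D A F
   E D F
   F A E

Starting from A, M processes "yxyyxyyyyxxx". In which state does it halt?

E

A --y--> C
C --x--> D
D --y--> F
F --y--> E
E --x--> D
D --y--> F
F --y--> E
E --y--> F
F --y--> E
E --x--> D
D --x--> A
A --x--> E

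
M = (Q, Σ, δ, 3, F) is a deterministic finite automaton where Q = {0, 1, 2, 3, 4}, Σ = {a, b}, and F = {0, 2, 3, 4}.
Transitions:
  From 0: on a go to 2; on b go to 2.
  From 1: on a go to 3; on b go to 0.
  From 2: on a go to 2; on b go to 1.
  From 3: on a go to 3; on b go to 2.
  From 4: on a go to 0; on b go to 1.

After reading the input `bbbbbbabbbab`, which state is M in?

1

3 --b--> 2
2 --b--> 1
1 --b--> 0
0 --b--> 2
2 --b--> 1
1 --b--> 0
0 --a--> 2
2 --b--> 1
1 --b--> 0
0 --b--> 2
2 --a--> 2
2 --b--> 1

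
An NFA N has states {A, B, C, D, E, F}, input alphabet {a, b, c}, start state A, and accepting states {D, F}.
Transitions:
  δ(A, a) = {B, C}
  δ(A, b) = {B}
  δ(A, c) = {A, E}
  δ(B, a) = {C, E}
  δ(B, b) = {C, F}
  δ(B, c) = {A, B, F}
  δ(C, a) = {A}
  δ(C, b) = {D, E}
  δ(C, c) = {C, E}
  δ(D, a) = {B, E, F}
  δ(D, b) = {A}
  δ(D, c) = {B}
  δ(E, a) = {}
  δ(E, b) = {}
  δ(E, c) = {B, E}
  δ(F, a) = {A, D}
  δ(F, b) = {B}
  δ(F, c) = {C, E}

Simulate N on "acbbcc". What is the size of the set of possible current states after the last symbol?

Start: {A}
read a: {B, C}
read c: {A, B, C, E, F}
read b: {B, C, D, E, F}
read b: {A, B, C, D, E, F}
read c: {A, B, C, E, F}
read c: {A, B, C, E, F}
Final reachable set {A, B, C, E, F} has 5 states.

5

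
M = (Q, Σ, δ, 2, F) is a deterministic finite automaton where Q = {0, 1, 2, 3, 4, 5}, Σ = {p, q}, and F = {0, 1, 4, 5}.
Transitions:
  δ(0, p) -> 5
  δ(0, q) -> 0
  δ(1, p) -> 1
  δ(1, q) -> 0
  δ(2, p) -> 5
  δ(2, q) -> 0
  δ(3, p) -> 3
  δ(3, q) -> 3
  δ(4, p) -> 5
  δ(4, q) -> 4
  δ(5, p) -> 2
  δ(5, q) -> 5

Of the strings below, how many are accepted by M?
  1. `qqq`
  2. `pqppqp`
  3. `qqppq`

`qqq`: accepted
`pqppqp`: rejected
`qqppq`: accepted

2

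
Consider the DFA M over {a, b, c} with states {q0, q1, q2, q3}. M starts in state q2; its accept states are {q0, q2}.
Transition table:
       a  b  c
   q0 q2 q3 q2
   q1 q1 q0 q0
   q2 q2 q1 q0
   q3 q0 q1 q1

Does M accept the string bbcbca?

accepted

q2 --b--> q1
q1 --b--> q0
q0 --c--> q2
q2 --b--> q1
q1 --c--> q0
q0 --a--> q2
End in state q2, which is an accepting state.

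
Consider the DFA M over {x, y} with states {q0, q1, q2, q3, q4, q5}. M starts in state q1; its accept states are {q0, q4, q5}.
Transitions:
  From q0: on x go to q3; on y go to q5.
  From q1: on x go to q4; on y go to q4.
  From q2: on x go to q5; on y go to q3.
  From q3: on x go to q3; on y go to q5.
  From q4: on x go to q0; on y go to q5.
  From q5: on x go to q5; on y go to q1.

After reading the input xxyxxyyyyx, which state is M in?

q4

q1 --x--> q4
q4 --x--> q0
q0 --y--> q5
q5 --x--> q5
q5 --x--> q5
q5 --y--> q1
q1 --y--> q4
q4 --y--> q5
q5 --y--> q1
q1 --x--> q4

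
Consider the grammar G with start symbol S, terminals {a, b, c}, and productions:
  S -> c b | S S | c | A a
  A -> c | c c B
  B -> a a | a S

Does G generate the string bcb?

no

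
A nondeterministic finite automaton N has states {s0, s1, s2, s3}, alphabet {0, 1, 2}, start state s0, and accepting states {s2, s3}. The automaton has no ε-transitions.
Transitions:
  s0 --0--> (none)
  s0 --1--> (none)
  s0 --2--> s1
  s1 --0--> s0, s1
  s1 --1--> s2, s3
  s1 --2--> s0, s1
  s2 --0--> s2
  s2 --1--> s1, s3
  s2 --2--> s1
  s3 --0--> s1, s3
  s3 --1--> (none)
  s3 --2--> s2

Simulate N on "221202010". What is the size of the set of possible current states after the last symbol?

3

Start: {s0}
read 2: {s1}
read 2: {s0, s1}
read 1: {s2, s3}
read 2: {s1, s2}
read 0: {s0, s1, s2}
read 2: {s0, s1}
read 0: {s0, s1}
read 1: {s2, s3}
read 0: {s1, s2, s3}
Final reachable set {s1, s2, s3} has 3 states.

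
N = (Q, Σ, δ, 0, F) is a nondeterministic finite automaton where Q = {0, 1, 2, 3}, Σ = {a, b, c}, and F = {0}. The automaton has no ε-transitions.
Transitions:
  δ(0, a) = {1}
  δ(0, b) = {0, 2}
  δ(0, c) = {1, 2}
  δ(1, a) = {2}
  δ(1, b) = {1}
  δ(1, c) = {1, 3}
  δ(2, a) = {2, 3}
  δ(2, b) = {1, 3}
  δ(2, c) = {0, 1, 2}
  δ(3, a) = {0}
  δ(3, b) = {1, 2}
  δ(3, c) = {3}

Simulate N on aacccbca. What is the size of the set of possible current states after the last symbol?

Start: {0}
read a: {1}
read a: {2}
read c: {0, 1, 2}
read c: {0, 1, 2, 3}
read c: {0, 1, 2, 3}
read b: {0, 1, 2, 3}
read c: {0, 1, 2, 3}
read a: {0, 1, 2, 3}
Final reachable set {0, 1, 2, 3} has 4 states.

4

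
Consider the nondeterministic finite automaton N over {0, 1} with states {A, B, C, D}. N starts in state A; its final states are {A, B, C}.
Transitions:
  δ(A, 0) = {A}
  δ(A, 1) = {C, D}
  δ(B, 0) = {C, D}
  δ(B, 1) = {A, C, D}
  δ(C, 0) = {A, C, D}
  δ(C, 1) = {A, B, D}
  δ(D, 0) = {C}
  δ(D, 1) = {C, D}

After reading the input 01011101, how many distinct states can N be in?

Start: {A}
read 0: {A}
read 1: {C, D}
read 0: {A, C, D}
read 1: {A, B, C, D}
read 1: {A, B, C, D}
read 1: {A, B, C, D}
read 0: {A, C, D}
read 1: {A, B, C, D}
Final reachable set {A, B, C, D} has 4 states.

4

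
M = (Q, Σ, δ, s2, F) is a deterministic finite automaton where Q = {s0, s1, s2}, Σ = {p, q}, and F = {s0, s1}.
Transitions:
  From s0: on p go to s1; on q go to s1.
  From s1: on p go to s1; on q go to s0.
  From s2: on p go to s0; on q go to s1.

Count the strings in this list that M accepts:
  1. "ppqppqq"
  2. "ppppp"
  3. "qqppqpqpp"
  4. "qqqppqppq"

4

"ppqppqq": accepted
"ppppp": accepted
"qqppqpqpp": accepted
"qqqppqppq": accepted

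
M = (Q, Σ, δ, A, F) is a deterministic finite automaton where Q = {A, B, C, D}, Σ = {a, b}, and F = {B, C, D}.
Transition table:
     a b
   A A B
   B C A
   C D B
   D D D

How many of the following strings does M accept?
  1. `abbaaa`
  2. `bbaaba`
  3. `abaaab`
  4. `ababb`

2

`abbaaa`: rejected
`bbaaba`: accepted
`abaaab`: accepted
`ababb`: rejected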